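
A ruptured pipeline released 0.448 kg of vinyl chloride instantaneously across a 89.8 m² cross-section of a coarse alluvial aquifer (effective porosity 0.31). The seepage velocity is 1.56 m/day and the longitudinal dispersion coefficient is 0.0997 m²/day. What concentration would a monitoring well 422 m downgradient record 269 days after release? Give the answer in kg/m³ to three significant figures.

0.000832 kg/m³

For an instantaneous plane source, C(x,t) = M/(n_e·A·√(4πDt)) · exp(−(x−vt)²/(4Dt)), with n_e·A the pore (flow) area.
Plume center vt = 1.56 × 269 = 419.64 m, so the well at 422 m is 2.36 m downgradient of the peak.
√(4πDt) = 18.36 m, giving peak height M/(n_e·A·√(4πDt)) = 0.448/(0.31 × 89.8 × 18.36) = 0.0008765 kg/m³.
(x−vt)²/(4Dt) = (2.36)²/(4 × 0.0997 × 269) = 0.05192; exp(−0.05192) = 0.9494.
C = 0.0008765 × 0.9494 = 0.000832 kg/m³.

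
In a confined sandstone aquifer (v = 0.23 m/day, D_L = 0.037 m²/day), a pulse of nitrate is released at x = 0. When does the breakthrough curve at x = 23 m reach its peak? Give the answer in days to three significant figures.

For the 1D instantaneous-source solution, setting ∂C/∂t = 0 at fixed x gives v²t² + 2Dt − x² = 0, so t = (√(D² + v²x²) − D)/v².
√(D² + v²x²) = √(0.037² + 0.23² × 23²) = 5.290; v² = 0.0529.
t = (5.290 − 0.037)/0.0529 = 99.3 days (vs. the pure-advection estimate x/v = 100 d).

99.3 days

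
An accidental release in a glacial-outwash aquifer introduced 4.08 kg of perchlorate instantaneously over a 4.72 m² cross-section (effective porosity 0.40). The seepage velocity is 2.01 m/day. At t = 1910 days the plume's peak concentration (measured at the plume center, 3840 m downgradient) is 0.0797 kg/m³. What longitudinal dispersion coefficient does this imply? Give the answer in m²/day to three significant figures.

At the plume center C_max = M/(n_e·A·√(4πDt)), so D = M²/(4πt·(n_e·A·C_max)²).
n_e·A·C_max = 0.40 × 4.72 × 0.0797 = 0.1505 kg/m.
D = 4.08²/(4π × 1910 × 0.1505²) = 0.0306 m²/day.

0.0306 m²/day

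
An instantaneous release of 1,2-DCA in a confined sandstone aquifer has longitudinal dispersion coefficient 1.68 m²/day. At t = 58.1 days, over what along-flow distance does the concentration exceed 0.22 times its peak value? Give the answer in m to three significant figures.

The plume is Gaussian with σ = √(2Dt) = √(2 × 1.68 × 58.1) = 13.97 m.
C/C_peak = exp(−Δx²/(2σ²)) = 0.22 ⇒ Δx = σ·√(−2 ln 0.22) = 13.97 × 1.740 = 24.31 m.
Width = 2Δx = 48.6 m.

48.6 m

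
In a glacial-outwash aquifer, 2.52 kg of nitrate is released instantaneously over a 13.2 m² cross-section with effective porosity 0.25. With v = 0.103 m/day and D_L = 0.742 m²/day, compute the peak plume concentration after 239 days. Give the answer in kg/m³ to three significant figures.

0.0162 kg/m³

The peak of an instantaneous 1D plume sits at x = vt; there the Gaussian factor is 1 and C_max = M/(n_e·A·√(4πDt)), where n_e·A is the pore area the mass is dissolved in.
√(4πDt) = √(4π × 0.742 × 239) = 47.21 m, so C_max = 2.52/(0.25 × 13.2 × 47.21) = 0.0162 kg/m³.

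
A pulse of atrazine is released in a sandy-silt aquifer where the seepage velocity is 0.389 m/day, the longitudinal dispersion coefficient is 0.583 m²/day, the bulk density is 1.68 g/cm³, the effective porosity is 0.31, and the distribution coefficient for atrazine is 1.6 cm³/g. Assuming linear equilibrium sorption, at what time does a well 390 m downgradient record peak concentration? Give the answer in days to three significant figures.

9660 days

Retardation factor R = 1 + ρ_b·K_d/n = 1 + 1.68 × 1.6/0.31 = 9.671.
Sorption retards both mechanisms: v_R = v/R = 0.04022 m/day, D_R = D/R = 0.06028 m²/day.
Peak time from v_R²t² + 2D_R t − x² = 0: t = (√(D_R² + v_R²x²) − D_R)/v_R².
√(D_R² + v_R²x²) = √(0.06028² + 0.04022² × 390²) = 15.69; v_R² = 0.001618.
t = (15.69 − 0.06028)/0.001618 = 9660 days.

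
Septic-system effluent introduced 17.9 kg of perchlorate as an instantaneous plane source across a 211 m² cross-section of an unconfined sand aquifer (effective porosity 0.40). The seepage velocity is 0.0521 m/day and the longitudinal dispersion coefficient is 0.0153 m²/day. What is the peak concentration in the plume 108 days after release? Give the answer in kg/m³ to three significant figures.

The peak of an instantaneous 1D plume sits at x = vt; there the Gaussian factor is 1 and C_max = M/(n_e·A·√(4πDt)), where n_e·A is the pore area the mass is dissolved in.
√(4πDt) = √(4π × 0.0153 × 108) = 4.557 m, so C_max = 17.9/(0.40 × 211 × 4.557) = 0.0465 kg/m³.

0.0465 kg/m³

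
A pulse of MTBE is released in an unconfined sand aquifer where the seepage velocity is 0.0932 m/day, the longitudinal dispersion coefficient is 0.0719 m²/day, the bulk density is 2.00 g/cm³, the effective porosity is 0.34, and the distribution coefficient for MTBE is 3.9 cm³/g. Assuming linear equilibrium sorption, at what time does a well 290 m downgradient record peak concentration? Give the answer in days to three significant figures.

Retardation factor R = 1 + ρ_b·K_d/n = 1 + 2.00 × 3.9/0.34 = 23.94.
Sorption retards both mechanisms: v_R = v/R = 0.003893 m/day, D_R = D/R = 0.003003 m²/day.
Peak time from v_R²t² + 2D_R t − x² = 0: t = (√(D_R² + v_R²x²) − D_R)/v_R².
√(D_R² + v_R²x²) = √(0.003003² + 0.003893² × 290²) = 1.129; v_R² = 1.516e-05.
t = (1.129 − 0.003003)/1.516e-05 = 74300 days.

74300 days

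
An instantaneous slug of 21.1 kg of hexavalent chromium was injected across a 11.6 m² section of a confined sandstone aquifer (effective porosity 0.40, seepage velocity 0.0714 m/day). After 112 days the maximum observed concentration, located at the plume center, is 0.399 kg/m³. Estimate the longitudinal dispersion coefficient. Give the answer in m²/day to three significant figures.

At the plume center C_max = M/(n_e·A·√(4πDt)), so D = M²/(4πt·(n_e·A·C_max)²).
n_e·A·C_max = 0.40 × 11.6 × 0.399 = 1.851 kg/m.
D = 21.1²/(4π × 112 × 1.851²) = 0.0923 m²/day.

0.0923 m²/day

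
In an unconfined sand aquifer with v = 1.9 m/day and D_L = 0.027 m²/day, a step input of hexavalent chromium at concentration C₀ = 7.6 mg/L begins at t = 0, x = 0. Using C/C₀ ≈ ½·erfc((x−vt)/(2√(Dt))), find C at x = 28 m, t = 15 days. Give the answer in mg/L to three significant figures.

5.40 mg/L

For a continuous step input, C/C₀ ≈ ½·erfc((x−vt)/(2√(Dt))).
vt = 1.9 × 15 = 28.5 m and 2√(Dt) = 2√(0.027 × 15) = 1.273 m.
Argument (x−vt)/(2√(Dt)) = (28 − 28.5)/1.273 = -0.3928; ½·erfc(-0.3928) = 0.7107.
C = 7.6 × 0.7107 = 5.40 mg/L.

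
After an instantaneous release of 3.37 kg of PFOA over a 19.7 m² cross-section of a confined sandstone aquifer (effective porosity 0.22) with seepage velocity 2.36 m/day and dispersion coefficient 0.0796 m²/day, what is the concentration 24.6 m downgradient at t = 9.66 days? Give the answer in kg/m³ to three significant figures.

0.0870 kg/m³

For an instantaneous plane source, C(x,t) = M/(n_e·A·√(4πDt)) · exp(−(x−vt)²/(4Dt)), with n_e·A the pore (flow) area.
Plume center vt = 2.36 × 9.66 = 22.7976 m, so the well at 24.6 m is 1.8024 m downgradient of the peak.
√(4πDt) = 3.108 m, giving peak height M/(n_e·A·√(4πDt)) = 3.37/(0.22 × 19.7 × 3.108) = 0.2502 kg/m³.
(x−vt)²/(4Dt) = (1.8024)²/(4 × 0.0796 × 9.66) = 1.056; exp(−1.056) = 0.3478.
C = 0.2502 × 0.3478 = 0.0870 kg/m³.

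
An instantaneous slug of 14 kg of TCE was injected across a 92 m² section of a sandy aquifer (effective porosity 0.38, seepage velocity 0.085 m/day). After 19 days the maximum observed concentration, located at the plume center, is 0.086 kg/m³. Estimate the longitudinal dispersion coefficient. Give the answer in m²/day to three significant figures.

0.0908 m²/day

At the plume center C_max = M/(n_e·A·√(4πDt)), so D = M²/(4πt·(n_e·A·C_max)²).
n_e·A·C_max = 0.38 × 92 × 0.086 = 3.007 kg/m.
D = 14²/(4π × 19 × 3.007²) = 0.0908 m²/day.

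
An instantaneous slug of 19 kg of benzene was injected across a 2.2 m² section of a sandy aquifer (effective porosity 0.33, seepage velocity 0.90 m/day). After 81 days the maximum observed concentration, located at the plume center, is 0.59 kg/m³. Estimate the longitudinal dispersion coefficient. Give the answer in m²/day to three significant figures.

1.93 m²/day

At the plume center C_max = M/(n_e·A·√(4πDt)), so D = M²/(4πt·(n_e·A·C_max)²).
n_e·A·C_max = 0.33 × 2.2 × 0.59 = 0.4283 kg/m.
D = 19²/(4π × 81 × 0.4283²) = 1.93 m²/day.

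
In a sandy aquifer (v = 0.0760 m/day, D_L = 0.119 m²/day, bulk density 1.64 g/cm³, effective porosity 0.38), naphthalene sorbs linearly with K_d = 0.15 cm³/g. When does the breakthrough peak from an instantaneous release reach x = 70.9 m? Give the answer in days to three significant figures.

1500 days

Retardation factor R = 1 + ρ_b·K_d/n = 1 + 1.64 × 0.15/0.38 = 1.647.
Sorption retards both mechanisms: v_R = v/R = 0.04614 m/day, D_R = D/R = 0.07225 m²/day.
Peak time from v_R²t² + 2D_R t − x² = 0: t = (√(D_R² + v_R²x²) − D_R)/v_R².
√(D_R² + v_R²x²) = √(0.07225² + 0.04614² × 70.9²) = 3.272; v_R² = 0.002129.
t = (3.272 − 0.07225)/0.002129 = 1500 days.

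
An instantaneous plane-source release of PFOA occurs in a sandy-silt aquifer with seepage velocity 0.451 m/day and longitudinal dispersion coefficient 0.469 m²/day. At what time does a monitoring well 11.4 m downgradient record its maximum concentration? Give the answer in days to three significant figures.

23.1 days

For the 1D instantaneous-source solution, setting ∂C/∂t = 0 at fixed x gives v²t² + 2Dt − x² = 0, so t = (√(D² + v²x²) − D)/v².
√(D² + v²x²) = √(0.469² + 0.451² × 11.4²) = 5.163; v² = 0.203401.
t = (5.163 − 0.469)/0.203401 = 23.1 days (vs. the pure-advection estimate x/v = 25.3 d).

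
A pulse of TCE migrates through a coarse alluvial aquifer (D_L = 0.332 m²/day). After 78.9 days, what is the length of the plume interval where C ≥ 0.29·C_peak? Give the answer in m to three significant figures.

22.8 m

The plume is Gaussian with σ = √(2Dt) = √(2 × 0.332 × 78.9) = 7.238 m.
C/C_peak = exp(−Δx²/(2σ²)) = 0.29 ⇒ Δx = σ·√(−2 ln 0.29) = 7.238 × 1.573 = 11.39 m.
Width = 2Δx = 22.8 m.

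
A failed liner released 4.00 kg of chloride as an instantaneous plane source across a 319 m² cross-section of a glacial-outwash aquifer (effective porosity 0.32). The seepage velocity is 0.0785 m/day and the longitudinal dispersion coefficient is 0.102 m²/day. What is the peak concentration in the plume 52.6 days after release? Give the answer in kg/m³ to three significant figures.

0.00477 kg/m³

The peak of an instantaneous 1D plume sits at x = vt; there the Gaussian factor is 1 and C_max = M/(n_e·A·√(4πDt)), where n_e·A is the pore area the mass is dissolved in.
√(4πDt) = √(4π × 0.102 × 52.6) = 8.211 m, so C_max = 4.00/(0.32 × 319 × 8.211) = 0.00477 kg/m³.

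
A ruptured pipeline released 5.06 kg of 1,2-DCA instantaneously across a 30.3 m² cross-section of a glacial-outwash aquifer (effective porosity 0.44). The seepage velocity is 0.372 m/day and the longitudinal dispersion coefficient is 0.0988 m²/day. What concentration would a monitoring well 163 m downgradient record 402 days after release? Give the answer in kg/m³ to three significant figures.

For an instantaneous plane source, C(x,t) = M/(n_e·A·√(4πDt)) · exp(−(x−vt)²/(4Dt)), with n_e·A the pore (flow) area.
Plume center vt = 0.372 × 402 = 149.544 m, so the well at 163 m is 13.456 m downgradient of the peak.
√(4πDt) = 22.34 m, giving peak height M/(n_e·A·√(4πDt)) = 5.06/(0.44 × 30.3 × 22.34) = 0.01699 kg/m³.
(x−vt)²/(4Dt) = (13.456)²/(4 × 0.0988 × 402) = 1.140; exp(−1.140) = 0.3198.
C = 0.01699 × 0.3198 = 0.00543 kg/m³.

0.00543 kg/m³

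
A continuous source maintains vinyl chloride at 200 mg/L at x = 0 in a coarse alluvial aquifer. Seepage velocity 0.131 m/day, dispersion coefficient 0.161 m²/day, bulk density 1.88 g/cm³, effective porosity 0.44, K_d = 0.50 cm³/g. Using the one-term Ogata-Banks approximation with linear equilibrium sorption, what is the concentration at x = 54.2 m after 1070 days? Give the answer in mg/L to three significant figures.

Retardation factor R = 1 + ρ_b·K_d/n = 1 + 1.88 × 0.50/0.44 = 3.136.
Sorption retards both mechanisms: v_R = v/R = 0.04177 m/day, D_R = D/R = 0.05134 m²/day.
v_R·t = 0.04177 × 1070 = 44.6939 m; 2√(D_R t) = 14.82 m; argument = (54.2 − 44.6939)/14.82 = 0.6414.
C = C₀ × ½·erfc(0.6414) = 200 × 0.1822 = 36.4 mg/L.

36.4 mg/L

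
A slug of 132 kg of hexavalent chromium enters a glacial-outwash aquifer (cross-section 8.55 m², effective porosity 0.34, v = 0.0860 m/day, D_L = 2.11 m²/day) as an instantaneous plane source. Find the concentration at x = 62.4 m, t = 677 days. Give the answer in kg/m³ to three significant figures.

For an instantaneous plane source, C(x,t) = M/(n_e·A·√(4πDt)) · exp(−(x−vt)²/(4Dt)), with n_e·A the pore (flow) area.
Plume center vt = 0.0860 × 677 = 58.222 m, so the well at 62.4 m is 4.178 m downgradient of the peak.
√(4πDt) = 134.0 m, giving peak height M/(n_e·A·√(4πDt)) = 132/(0.34 × 8.55 × 134.0) = 0.3389 kg/m³.
(x−vt)²/(4Dt) = (4.178)²/(4 × 2.11 × 677) = 0.003055; exp(−0.003055) = 0.9969.
C = 0.3389 × 0.9969 = 0.338 kg/m³.

0.338 kg/m³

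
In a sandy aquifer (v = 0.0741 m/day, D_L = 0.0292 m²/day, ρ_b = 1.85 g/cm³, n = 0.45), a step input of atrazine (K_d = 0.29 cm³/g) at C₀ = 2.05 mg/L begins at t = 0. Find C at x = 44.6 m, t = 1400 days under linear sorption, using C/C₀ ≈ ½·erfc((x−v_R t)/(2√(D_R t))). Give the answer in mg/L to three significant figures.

1.38 mg/L

Retardation factor R = 1 + ρ_b·K_d/n = 1 + 1.85 × 0.29/0.45 = 2.192.
Sorption retards both mechanisms: v_R = v/R = 0.03380 m/day, D_R = D/R = 0.01332 m²/day.
v_R·t = 0.03380 × 1400 = 47.32 m; 2√(D_R t) = 8.637 m; argument = (44.6 − 47.32)/8.637 = -0.3149.
C = C₀ × ½·erfc(-0.3149) = 2.05 × 0.6720 = 1.38 mg/L.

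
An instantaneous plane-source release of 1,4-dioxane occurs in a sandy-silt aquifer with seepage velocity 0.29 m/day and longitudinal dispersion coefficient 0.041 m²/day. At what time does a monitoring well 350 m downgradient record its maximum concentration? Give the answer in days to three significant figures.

1210 days

For the 1D instantaneous-source solution, setting ∂C/∂t = 0 at fixed x gives v²t² + 2Dt − x² = 0, so t = (√(D² + v²x²) − D)/v².
√(D² + v²x²) = √(0.041² + 0.29² × 350²) = 101.5; v² = 0.0841.
t = (101.5 − 0.041)/0.0841 = 1210 days (vs. the pure-advection estimate x/v = 1210 d).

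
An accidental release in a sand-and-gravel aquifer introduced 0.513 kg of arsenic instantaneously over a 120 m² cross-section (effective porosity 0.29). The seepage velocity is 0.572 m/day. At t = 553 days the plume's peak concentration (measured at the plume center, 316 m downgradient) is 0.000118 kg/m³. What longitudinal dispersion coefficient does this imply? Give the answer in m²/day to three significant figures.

At the plume center C_max = M/(n_e·A·√(4πDt)), so D = M²/(4πt·(n_e·A·C_max)²).
n_e·A·C_max = 0.29 × 120 × 0.000118 = 0.004106 kg/m.
D = 0.513²/(4π × 553 × 0.004106²) = 2.25 m²/day.

2.25 m²/day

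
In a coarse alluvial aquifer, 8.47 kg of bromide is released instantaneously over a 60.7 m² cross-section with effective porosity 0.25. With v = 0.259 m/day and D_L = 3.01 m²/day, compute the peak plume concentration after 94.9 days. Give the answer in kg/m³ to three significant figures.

0.00932 kg/m³

The peak of an instantaneous 1D plume sits at x = vt; there the Gaussian factor is 1 and C_max = M/(n_e·A·√(4πDt)), where n_e·A is the pore area the mass is dissolved in.
√(4πDt) = √(4π × 3.01 × 94.9) = 59.91 m, so C_max = 8.47/(0.25 × 60.7 × 59.91) = 0.00932 kg/m³.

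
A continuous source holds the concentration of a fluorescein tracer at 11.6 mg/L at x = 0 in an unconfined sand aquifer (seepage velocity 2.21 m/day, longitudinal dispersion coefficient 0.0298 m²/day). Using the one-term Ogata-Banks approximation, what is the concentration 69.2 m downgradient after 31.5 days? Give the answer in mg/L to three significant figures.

For a continuous step input, C/C₀ ≈ ½·erfc((x−vt)/(2√(Dt))).
vt = 2.21 × 31.5 = 69.615 m and 2√(Dt) = 2√(0.0298 × 31.5) = 1.938 m.
Argument (x−vt)/(2√(Dt)) = (69.2 − 69.615)/1.938 = -0.2141; ½·erfc(-0.2141) = 0.6190.
C = 11.6 × 0.6190 = 7.18 mg/L.

7.18 mg/L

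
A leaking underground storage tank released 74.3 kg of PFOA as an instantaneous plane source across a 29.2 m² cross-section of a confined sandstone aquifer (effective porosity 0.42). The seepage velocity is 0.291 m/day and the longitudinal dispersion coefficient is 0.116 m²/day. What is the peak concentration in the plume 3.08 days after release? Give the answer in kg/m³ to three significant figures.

The peak of an instantaneous 1D plume sits at x = vt; there the Gaussian factor is 1 and C_max = M/(n_e·A·√(4πDt)), where n_e·A is the pore area the mass is dissolved in.
√(4πDt) = √(4π × 0.116 × 3.08) = 2.119 m, so C_max = 74.3/(0.42 × 29.2 × 2.119) = 2.86 kg/m³.

2.86 kg/m³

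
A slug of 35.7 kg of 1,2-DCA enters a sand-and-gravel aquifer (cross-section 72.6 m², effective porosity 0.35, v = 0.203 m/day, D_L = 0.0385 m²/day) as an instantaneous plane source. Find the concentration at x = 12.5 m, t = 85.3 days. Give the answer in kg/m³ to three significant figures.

For an instantaneous plane source, C(x,t) = M/(n_e·A·√(4πDt)) · exp(−(x−vt)²/(4Dt)), with n_e·A the pore (flow) area.
Plume center vt = 0.203 × 85.3 = 17.3159 m, so the well at 12.5 m is 4.8159 m upgradient of the peak.
√(4πDt) = 6.424 m, giving peak height M/(n_e·A·√(4πDt)) = 35.7/(0.35 × 72.6 × 6.424) = 0.2187 kg/m³.
(x−vt)²/(4Dt) = (-4.8159)²/(4 × 0.0385 × 85.3) = 1.766; exp(−1.766) = 0.1710.
C = 0.2187 × 0.1710 = 0.0374 kg/m³.

0.0374 kg/m³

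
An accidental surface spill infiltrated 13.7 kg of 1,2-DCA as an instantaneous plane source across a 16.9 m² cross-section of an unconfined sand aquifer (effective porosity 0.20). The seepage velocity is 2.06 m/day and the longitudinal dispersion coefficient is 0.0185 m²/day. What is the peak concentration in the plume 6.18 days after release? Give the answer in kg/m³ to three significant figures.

The peak of an instantaneous 1D plume sits at x = vt; there the Gaussian factor is 1 and C_max = M/(n_e·A·√(4πDt)), where n_e·A is the pore area the mass is dissolved in.
√(4πDt) = √(4π × 0.0185 × 6.18) = 1.199 m, so C_max = 13.7/(0.20 × 16.9 × 1.199) = 3.38 kg/m³.

3.38 kg/m³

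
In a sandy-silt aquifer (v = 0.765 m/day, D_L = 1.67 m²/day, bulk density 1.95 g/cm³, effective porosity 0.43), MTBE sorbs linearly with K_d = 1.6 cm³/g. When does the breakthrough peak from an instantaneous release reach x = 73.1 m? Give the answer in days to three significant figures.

Retardation factor R = 1 + ρ_b·K_d/n = 1 + 1.95 × 1.6/0.43 = 8.256.
Sorption retards both mechanisms: v_R = v/R = 0.09266 m/day, D_R = D/R = 0.2023 m²/day.
Peak time from v_R²t² + 2D_R t − x² = 0: t = (√(D_R² + v_R²x²) − D_R)/v_R².
√(D_R² + v_R²x²) = √(0.2023² + 0.09266² × 73.1²) = 6.776; v_R² = 0.008586.
t = (6.776 − 0.2023)/0.008586 = 766 days.

766 days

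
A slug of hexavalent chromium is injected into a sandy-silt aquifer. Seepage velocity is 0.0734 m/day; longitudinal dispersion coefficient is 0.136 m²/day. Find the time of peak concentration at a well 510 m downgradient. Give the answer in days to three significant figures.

6920 days

For the 1D instantaneous-source solution, setting ∂C/∂t = 0 at fixed x gives v²t² + 2Dt − x² = 0, so t = (√(D² + v²x²) − D)/v².
√(D² + v²x²) = √(0.136² + 0.0734² × 510²) = 37.43; v² = 0.00538756.
t = (37.43 − 0.136)/0.00538756 = 6920 days (vs. the pure-advection estimate x/v = 6950 d).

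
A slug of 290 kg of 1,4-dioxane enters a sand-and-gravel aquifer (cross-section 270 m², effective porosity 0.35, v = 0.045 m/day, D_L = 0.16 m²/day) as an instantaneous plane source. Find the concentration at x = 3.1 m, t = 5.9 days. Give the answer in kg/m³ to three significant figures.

0.106 kg/m³

For an instantaneous plane source, C(x,t) = M/(n_e·A·√(4πDt)) · exp(−(x−vt)²/(4Dt)), with n_e·A the pore (flow) area.
Plume center vt = 0.045 × 5.9 = 0.2655 m, so the well at 3.1 m is 2.8345 m downgradient of the peak.
√(4πDt) = 3.444 m, giving peak height M/(n_e·A·√(4πDt)) = 290/(0.35 × 270 × 3.444) = 0.8911 kg/m³.
(x−vt)²/(4Dt) = (2.8345)²/(4 × 0.16 × 5.9) = 2.128; exp(−2.128) = 0.1191.
C = 0.8911 × 0.1191 = 0.106 kg/m³.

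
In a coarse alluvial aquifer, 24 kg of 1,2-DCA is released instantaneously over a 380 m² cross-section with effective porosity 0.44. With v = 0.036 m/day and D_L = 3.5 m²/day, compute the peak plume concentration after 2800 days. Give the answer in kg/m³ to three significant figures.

0.000409 kg/m³

The peak of an instantaneous 1D plume sits at x = vt; there the Gaussian factor is 1 and C_max = M/(n_e·A·√(4πDt)), where n_e·A is the pore area the mass is dissolved in.
√(4πDt) = √(4π × 3.5 × 2800) = 350.9 m, so C_max = 24/(0.44 × 380 × 350.9) = 0.000409 kg/m³.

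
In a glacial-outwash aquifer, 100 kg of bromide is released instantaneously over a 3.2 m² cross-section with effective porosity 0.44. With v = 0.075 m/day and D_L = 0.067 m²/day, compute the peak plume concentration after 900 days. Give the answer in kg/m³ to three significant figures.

The peak of an instantaneous 1D plume sits at x = vt; there the Gaussian factor is 1 and C_max = M/(n_e·A·√(4πDt)), where n_e·A is the pore area the mass is dissolved in.
√(4πDt) = √(4π × 0.067 × 900) = 27.53 m, so C_max = 100/(0.44 × 3.2 × 27.53) = 2.58 kg/m³.

2.58 kg/m³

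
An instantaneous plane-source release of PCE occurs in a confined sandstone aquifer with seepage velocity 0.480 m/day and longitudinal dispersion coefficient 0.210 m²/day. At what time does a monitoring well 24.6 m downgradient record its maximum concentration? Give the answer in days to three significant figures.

50.3 days

For the 1D instantaneous-source solution, setting ∂C/∂t = 0 at fixed x gives v²t² + 2Dt − x² = 0, so t = (√(D² + v²x²) − D)/v².
√(D² + v²x²) = √(0.210² + 0.480² × 24.6²) = 11.81; v² = 0.2304.
t = (11.81 − 0.210)/0.2304 = 50.3 days (vs. the pure-advection estimate x/v = 51.3 d).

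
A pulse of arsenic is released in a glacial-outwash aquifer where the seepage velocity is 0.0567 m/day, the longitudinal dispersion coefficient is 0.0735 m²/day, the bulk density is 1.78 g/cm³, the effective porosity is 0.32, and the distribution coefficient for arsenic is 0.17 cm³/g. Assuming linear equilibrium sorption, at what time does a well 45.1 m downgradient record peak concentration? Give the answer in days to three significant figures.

1500 days

Retardation factor R = 1 + ρ_b·K_d/n = 1 + 1.78 × 0.17/0.32 = 1.946.
Sorption retards both mechanisms: v_R = v/R = 0.02914 m/day, D_R = D/R = 0.03777 m²/day.
Peak time from v_R²t² + 2D_R t − x² = 0: t = (√(D_R² + v_R²x²) − D_R)/v_R².
√(D_R² + v_R²x²) = √(0.03777² + 0.02914² × 45.1²) = 1.315; v_R² = 0.0008491.
t = (1.315 − 0.03777)/0.0008491 = 1500 days.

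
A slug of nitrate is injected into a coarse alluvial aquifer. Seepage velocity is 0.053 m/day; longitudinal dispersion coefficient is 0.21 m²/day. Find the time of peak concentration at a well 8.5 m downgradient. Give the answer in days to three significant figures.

102 days

For the 1D instantaneous-source solution, setting ∂C/∂t = 0 at fixed x gives v²t² + 2Dt − x² = 0, so t = (√(D² + v²x²) − D)/v².
√(D² + v²x²) = √(0.21² + 0.053² × 8.5²) = 0.4970; v² = 0.002809.
t = (0.4970 − 0.21)/0.002809 = 102 days (vs. the pure-advection estimate x/v = 160 d).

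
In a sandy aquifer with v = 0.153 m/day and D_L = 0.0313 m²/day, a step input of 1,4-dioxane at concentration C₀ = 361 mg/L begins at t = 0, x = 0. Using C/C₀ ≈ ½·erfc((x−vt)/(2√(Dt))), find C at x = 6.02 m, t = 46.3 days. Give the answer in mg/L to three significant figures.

For a continuous step input, C/C₀ ≈ ½·erfc((x−vt)/(2√(Dt))).
vt = 0.153 × 46.3 = 7.0839 m and 2√(Dt) = 2√(0.0313 × 46.3) = 2.408 m.
Argument (x−vt)/(2√(Dt)) = (6.02 − 7.0839)/2.408 = -0.4418; ½·erfc(-0.4418) = 0.7339.
C = 361 × 0.7339 = 265 mg/L.

265 mg/L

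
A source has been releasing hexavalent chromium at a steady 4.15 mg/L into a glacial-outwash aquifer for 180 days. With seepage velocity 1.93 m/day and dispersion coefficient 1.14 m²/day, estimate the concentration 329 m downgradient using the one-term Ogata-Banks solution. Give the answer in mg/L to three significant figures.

3.40 mg/L

For a continuous step input, C/C₀ ≈ ½·erfc((x−vt)/(2√(Dt))).
vt = 1.93 × 180 = 347.4 m and 2√(Dt) = 2√(1.14 × 180) = 28.65 m.
Argument (x−vt)/(2√(Dt)) = (329 − 347.4)/28.65 = -0.6422; ½·erfc(-0.6422) = 0.8181.
C = 4.15 × 0.8181 = 3.40 mg/L.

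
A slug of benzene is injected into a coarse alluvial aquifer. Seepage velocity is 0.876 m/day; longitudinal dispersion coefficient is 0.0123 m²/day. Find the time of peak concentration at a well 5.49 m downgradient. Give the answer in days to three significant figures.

For the 1D instantaneous-source solution, setting ∂C/∂t = 0 at fixed x gives v²t² + 2Dt − x² = 0, so t = (√(D² + v²x²) − D)/v².
√(D² + v²x²) = √(0.0123² + 0.876² × 5.49²) = 4.809; v² = 0.767376.
t = (4.809 − 0.0123)/0.767376 = 6.25 days (vs. the pure-advection estimate x/v = 6.27 d).

6.25 days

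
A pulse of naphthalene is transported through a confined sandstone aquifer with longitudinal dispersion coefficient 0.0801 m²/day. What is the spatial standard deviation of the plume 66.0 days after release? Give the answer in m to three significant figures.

Dispersive spreading gives a Gaussian with σ² = 2Dt; advection only shifts the center.
σ = √(2 × 0.0801 × 66.0) = 3.25 m.

3.25 m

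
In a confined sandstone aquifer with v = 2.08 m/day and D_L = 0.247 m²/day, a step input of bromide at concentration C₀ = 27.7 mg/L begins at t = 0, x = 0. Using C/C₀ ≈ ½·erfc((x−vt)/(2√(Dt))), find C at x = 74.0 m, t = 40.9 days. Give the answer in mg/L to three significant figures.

For a continuous step input, C/C₀ ≈ ½·erfc((x−vt)/(2√(Dt))).
vt = 2.08 × 40.9 = 85.072 m and 2√(Dt) = 2√(0.247 × 40.9) = 6.357 m.
Argument (x−vt)/(2√(Dt)) = (74.0 − 85.072)/6.357 = -1.742; ½·erfc(-1.742) = 0.9931.
C = 27.7 × 0.9931 = 27.5 mg/L.

27.5 mg/L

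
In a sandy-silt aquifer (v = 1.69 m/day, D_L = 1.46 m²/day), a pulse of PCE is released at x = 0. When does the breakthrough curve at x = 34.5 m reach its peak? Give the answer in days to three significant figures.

For the 1D instantaneous-source solution, setting ∂C/∂t = 0 at fixed x gives v²t² + 2Dt − x² = 0, so t = (√(D² + v²x²) − D)/v².
√(D² + v²x²) = √(1.46² + 1.69² × 34.5²) = 58.32; v² = 2.8561.
t = (58.32 − 1.46)/2.8561 = 19.9 days (vs. the pure-advection estimate x/v = 20.4 d).

19.9 days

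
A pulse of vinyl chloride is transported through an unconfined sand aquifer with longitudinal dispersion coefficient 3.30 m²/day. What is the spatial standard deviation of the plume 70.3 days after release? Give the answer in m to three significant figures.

Dispersive spreading gives a Gaussian with σ² = 2Dt; advection only shifts the center.
σ = √(2 × 3.30 × 70.3) = 21.5 m.

21.5 m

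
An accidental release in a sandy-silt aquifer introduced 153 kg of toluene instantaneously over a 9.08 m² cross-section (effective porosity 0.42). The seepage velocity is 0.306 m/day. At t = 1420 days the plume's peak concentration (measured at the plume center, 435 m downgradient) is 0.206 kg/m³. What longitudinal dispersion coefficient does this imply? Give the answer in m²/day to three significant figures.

2.13 m²/day

At the plume center C_max = M/(n_e·A·√(4πDt)), so D = M²/(4πt·(n_e·A·C_max)²).
n_e·A·C_max = 0.42 × 9.08 × 0.206 = 0.7856 kg/m.
D = 153²/(4π × 1420 × 0.7856²) = 2.13 m²/day.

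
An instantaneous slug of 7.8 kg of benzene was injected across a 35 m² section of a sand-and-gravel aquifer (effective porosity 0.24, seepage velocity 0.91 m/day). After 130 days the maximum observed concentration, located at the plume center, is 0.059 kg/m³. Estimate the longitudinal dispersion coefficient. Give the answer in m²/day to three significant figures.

At the plume center C_max = M/(n_e·A·√(4πDt)), so D = M²/(4πt·(n_e·A·C_max)²).
n_e·A·C_max = 0.24 × 35 × 0.059 = 0.4956 kg/m.
D = 7.8²/(4π × 130 × 0.4956²) = 0.152 m²/day.

0.152 m²/day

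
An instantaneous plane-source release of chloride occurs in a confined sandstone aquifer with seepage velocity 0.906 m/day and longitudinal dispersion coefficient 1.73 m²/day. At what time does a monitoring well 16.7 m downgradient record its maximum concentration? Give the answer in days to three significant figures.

16.4 days

For the 1D instantaneous-source solution, setting ∂C/∂t = 0 at fixed x gives v²t² + 2Dt − x² = 0, so t = (√(D² + v²x²) − D)/v².
√(D² + v²x²) = √(1.73² + 0.906² × 16.7²) = 15.23; v² = 0.820836.
t = (15.23 − 1.73)/0.820836 = 16.4 days (vs. the pure-advection estimate x/v = 18.4 d).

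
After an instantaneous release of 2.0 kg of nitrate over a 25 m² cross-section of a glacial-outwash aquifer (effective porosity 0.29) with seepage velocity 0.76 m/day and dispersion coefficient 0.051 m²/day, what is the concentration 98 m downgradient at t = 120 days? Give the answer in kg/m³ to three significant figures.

0.00476 kg/m³

For an instantaneous plane source, C(x,t) = M/(n_e·A·√(4πDt)) · exp(−(x−vt)²/(4Dt)), with n_e·A the pore (flow) area.
Plume center vt = 0.76 × 120 = 91.2 m, so the well at 98 m is 6.8 m downgradient of the peak.
√(4πDt) = 8.770 m, giving peak height M/(n_e·A·√(4πDt)) = 2.0/(0.29 × 25 × 8.770) = 0.03146 kg/m³.
(x−vt)²/(4Dt) = (6.8)²/(4 × 0.051 × 120) = 1.889; exp(−1.889) = 0.1512.
C = 0.03146 × 0.1512 = 0.00476 kg/m³.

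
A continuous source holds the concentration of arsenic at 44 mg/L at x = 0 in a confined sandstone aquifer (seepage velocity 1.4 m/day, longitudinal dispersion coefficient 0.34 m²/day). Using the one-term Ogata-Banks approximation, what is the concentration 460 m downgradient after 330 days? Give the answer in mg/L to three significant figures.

24.3 mg/L

For a continuous step input, C/C₀ ≈ ½·erfc((x−vt)/(2√(Dt))).
vt = 1.4 × 330 = 462 m and 2√(Dt) = 2√(0.34 × 330) = 21.18 m.
Argument (x−vt)/(2√(Dt)) = (460 − 462)/21.18 = -0.09443; ½·erfc(-0.09443) = 0.5531.
C = 44 × 0.5531 = 24.3 mg/L.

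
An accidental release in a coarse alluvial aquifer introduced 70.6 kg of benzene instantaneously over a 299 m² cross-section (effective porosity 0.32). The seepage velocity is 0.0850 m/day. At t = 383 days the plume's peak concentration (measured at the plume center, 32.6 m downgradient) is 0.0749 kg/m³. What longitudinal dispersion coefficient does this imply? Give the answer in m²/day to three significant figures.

0.0202 m²/day

At the plume center C_max = M/(n_e·A·√(4πDt)), so D = M²/(4πt·(n_e·A·C_max)²).
n_e·A·C_max = 0.32 × 299 × 0.0749 = 7.166 kg/m.
D = 70.6²/(4π × 383 × 7.166²) = 0.0202 m²/day.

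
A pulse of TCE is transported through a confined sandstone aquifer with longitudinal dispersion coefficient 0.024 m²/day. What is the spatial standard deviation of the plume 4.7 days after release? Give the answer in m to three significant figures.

0.475 m

Dispersive spreading gives a Gaussian with σ² = 2Dt; advection only shifts the center.
σ = √(2 × 0.024 × 4.7) = 0.475 m.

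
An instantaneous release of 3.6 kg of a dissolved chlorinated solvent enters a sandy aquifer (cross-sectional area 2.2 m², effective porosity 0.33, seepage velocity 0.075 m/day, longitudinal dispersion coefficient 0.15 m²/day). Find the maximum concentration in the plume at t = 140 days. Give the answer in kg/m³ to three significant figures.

0.305 kg/m³

The peak of an instantaneous 1D plume sits at x = vt; there the Gaussian factor is 1 and C_max = M/(n_e·A·√(4πDt)), where n_e·A is the pore area the mass is dissolved in.
√(4πDt) = √(4π × 0.15 × 140) = 16.24 m, so C_max = 3.6/(0.33 × 2.2 × 16.24) = 0.305 kg/m³.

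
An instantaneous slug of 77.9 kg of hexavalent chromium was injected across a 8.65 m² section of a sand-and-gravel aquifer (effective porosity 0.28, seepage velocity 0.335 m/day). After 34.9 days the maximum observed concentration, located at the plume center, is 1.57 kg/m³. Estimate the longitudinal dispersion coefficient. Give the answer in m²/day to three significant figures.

At the plume center C_max = M/(n_e·A·√(4πDt)), so D = M²/(4πt·(n_e·A·C_max)²).
n_e·A·C_max = 0.28 × 8.65 × 1.57 = 3.803 kg/m.
D = 77.9²/(4π × 34.9 × 3.803²) = 0.957 m²/day.

0.957 m²/day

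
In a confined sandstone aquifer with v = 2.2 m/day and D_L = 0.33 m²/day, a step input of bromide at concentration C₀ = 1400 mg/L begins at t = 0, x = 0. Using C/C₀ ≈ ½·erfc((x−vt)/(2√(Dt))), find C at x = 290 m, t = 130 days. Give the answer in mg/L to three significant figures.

For a continuous step input, C/C₀ ≈ ½·erfc((x−vt)/(2√(Dt))).
vt = 2.2 × 130 = 286 m and 2√(Dt) = 2√(0.33 × 130) = 13.10 m.
Argument (x−vt)/(2√(Dt)) = (290 − 286)/13.10 = 0.3053; ½·erfc(0.3053) = 0.3330.
C = 1400 × 0.3330 = 466 mg/L.

466 mg/L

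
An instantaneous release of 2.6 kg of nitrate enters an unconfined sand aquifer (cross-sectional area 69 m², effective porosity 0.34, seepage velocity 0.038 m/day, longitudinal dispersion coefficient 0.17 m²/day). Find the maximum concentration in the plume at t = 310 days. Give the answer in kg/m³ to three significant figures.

The peak of an instantaneous 1D plume sits at x = vt; there the Gaussian factor is 1 and C_max = M/(n_e·A·√(4πDt)), where n_e·A is the pore area the mass is dissolved in.
√(4πDt) = √(4π × 0.17 × 310) = 25.73 m, so C_max = 2.6/(0.34 × 69 × 25.73) = 0.00431 kg/m³.

0.00431 kg/m³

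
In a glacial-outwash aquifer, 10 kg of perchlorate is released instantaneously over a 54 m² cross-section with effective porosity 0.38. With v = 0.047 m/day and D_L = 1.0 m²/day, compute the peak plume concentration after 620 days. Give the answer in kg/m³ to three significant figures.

0.00552 kg/m³

The peak of an instantaneous 1D plume sits at x = vt; there the Gaussian factor is 1 and C_max = M/(n_e·A·√(4πDt)), where n_e·A is the pore area the mass is dissolved in.
√(4πDt) = √(4π × 1.0 × 620) = 88.27 m, so C_max = 10/(0.38 × 54 × 88.27) = 0.00552 kg/m³.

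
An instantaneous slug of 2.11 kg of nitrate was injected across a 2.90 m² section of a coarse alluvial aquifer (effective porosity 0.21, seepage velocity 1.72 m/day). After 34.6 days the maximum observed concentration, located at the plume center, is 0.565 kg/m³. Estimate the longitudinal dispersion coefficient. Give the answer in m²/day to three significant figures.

At the plume center C_max = M/(n_e·A·√(4πDt)), so D = M²/(4πt·(n_e·A·C_max)²).
n_e·A·C_max = 0.21 × 2.90 × 0.565 = 0.3441 kg/m.
D = 2.11²/(4π × 34.6 × 0.3441²) = 0.0865 m²/day.

0.0865 m²/day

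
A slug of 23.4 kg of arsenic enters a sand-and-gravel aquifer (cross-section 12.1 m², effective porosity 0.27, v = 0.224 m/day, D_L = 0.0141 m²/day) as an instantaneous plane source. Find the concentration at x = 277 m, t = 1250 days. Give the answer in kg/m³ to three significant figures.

0.424 kg/m³

For an instantaneous plane source, C(x,t) = M/(n_e·A·√(4πDt)) · exp(−(x−vt)²/(4Dt)), with n_e·A the pore (flow) area.
Plume center vt = 0.224 × 1250 = 280 m, so the well at 277 m is 3 m upgradient of the peak.
√(4πDt) = 14.88 m, giving peak height M/(n_e·A·√(4πDt)) = 23.4/(0.27 × 12.1 × 14.88) = 0.4814 kg/m³.
(x−vt)²/(4Dt) = (-3)²/(4 × 0.0141 × 1250) = 0.1277; exp(−0.1277) = 0.8801.
C = 0.4814 × 0.8801 = 0.424 kg/m³.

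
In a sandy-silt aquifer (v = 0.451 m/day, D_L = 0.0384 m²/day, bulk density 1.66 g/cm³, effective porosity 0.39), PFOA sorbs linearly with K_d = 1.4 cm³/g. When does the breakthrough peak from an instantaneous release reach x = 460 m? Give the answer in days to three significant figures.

Retardation factor R = 1 + ρ_b·K_d/n = 1 + 1.66 × 1.4/0.39 = 6.959.
Sorption retards both mechanisms: v_R = v/R = 0.06481 m/day, D_R = D/R = 0.005518 m²/day.
Peak time from v_R²t² + 2D_R t − x² = 0: t = (√(D_R² + v_R²x²) − D_R)/v_R².
√(D_R² + v_R²x²) = √(0.005518² + 0.06481² × 460²) = 29.81; v_R² = 0.004200.
t = (29.81 − 0.005518)/0.004200 = 7100 days.

7100 days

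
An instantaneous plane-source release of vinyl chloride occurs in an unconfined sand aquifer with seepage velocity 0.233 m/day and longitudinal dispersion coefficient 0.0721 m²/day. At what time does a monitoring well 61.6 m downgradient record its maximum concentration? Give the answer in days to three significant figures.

For the 1D instantaneous-source solution, setting ∂C/∂t = 0 at fixed x gives v²t² + 2Dt − x² = 0, so t = (√(D² + v²x²) − D)/v².
√(D² + v²x²) = √(0.0721² + 0.233² × 61.6²) = 14.35; v² = 0.054289.
t = (14.35 − 0.0721)/0.054289 = 263 days (vs. the pure-advection estimate x/v = 264 d).

263 days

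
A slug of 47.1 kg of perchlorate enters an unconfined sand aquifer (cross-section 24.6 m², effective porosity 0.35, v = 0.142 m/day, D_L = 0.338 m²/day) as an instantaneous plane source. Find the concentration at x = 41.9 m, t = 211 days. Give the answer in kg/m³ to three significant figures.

0.111 kg/m³

For an instantaneous plane source, C(x,t) = M/(n_e·A·√(4πDt)) · exp(−(x−vt)²/(4Dt)), with n_e·A the pore (flow) area.
Plume center vt = 0.142 × 211 = 29.962 m, so the well at 41.9 m is 11.938 m downgradient of the peak.
√(4πDt) = 29.94 m, giving peak height M/(n_e·A·√(4πDt)) = 47.1/(0.35 × 24.6 × 29.94) = 0.1827 kg/m³.
(x−vt)²/(4Dt) = (11.938)²/(4 × 0.338 × 211) = 0.4996; exp(−0.4996) = 0.6068.
C = 0.1827 × 0.6068 = 0.111 kg/m³.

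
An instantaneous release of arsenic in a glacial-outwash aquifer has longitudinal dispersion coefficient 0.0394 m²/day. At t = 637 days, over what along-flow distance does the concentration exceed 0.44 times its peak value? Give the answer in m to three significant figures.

18.2 m

The plume is Gaussian with σ = √(2Dt) = √(2 × 0.0394 × 637) = 7.085 m.
C/C_peak = exp(−Δx²/(2σ²)) = 0.44 ⇒ Δx = σ·√(−2 ln 0.44) = 7.085 × 1.281 = 9.076 m.
Width = 2Δx = 18.2 m.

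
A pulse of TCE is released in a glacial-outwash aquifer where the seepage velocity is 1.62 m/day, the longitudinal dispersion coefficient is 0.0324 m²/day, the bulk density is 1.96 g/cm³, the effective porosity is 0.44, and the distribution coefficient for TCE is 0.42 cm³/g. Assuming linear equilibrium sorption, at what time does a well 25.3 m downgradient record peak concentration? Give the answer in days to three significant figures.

Retardation factor R = 1 + ρ_b·K_d/n = 1 + 1.96 × 0.42/0.44 = 2.871.
Sorption retards both mechanisms: v_R = v/R = 0.5643 m/day, D_R = D/R = 0.01129 m²/day.
Peak time from v_R²t² + 2D_R t − x² = 0: t = (√(D_R² + v_R²x²) − D_R)/v_R².
√(D_R² + v_R²x²) = √(0.01129² + 0.5643² × 25.3²) = 14.28; v_R² = 0.3184.
t = (14.28 − 0.01129)/0.3184 = 44.8 days.

44.8 days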